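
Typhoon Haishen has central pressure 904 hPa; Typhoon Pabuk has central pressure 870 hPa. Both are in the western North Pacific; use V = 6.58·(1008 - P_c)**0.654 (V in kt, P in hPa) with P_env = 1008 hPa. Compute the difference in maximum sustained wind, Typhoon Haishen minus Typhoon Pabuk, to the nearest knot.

Typhoon Haishen: ΔP = 104; V ≈ 6.58 × 104^0.654 ≈ 137.20 kt.
Typhoon Pabuk: ΔP = 138; V ≈ 6.58 × 138^0.654 ≈ 165.08 kt.
Difference ≈ 137.20 − 165.08 = -27.88 → -28 kt.

-28 kt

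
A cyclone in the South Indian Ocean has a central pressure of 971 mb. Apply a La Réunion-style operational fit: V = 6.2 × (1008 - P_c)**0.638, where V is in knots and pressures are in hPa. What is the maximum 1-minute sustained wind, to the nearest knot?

ΔP = 1008 − 971 = 37 mb.
37^0.638 ≈ 10.012.
V ≈ 6.2 × 10.012 ≈ 62.1 kt.

62 kt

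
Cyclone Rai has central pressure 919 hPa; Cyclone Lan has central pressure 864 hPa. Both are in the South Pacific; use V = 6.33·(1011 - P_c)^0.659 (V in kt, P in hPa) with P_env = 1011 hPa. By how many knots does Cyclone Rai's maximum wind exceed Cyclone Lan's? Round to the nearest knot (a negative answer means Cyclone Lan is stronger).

-45 kt

Cyclone Rai: ΔP = 92; V ≈ 6.33 × 92^0.659 ≈ 124.61 kt.
Cyclone Lan: ΔP = 147; V ≈ 6.33 × 147^0.659 ≈ 169.69 kt.
Difference ≈ 124.61 − 169.69 = -45.08 → -45 kt.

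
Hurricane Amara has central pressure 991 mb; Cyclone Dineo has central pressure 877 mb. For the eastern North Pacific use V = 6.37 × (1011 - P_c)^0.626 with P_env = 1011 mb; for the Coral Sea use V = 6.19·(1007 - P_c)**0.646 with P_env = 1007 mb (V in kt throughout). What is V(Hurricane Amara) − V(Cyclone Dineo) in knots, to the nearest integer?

Hurricane Amara: ΔP = 20; V ≈ 6.37 × 20^0.626 ≈ 41.55 kt.
Cyclone Dineo: ΔP = 130; V ≈ 6.19 × 130^0.646 ≈ 143.65 kt.
Difference ≈ 41.55 − 143.65 = -102.10 → -102 kt.

-102 kt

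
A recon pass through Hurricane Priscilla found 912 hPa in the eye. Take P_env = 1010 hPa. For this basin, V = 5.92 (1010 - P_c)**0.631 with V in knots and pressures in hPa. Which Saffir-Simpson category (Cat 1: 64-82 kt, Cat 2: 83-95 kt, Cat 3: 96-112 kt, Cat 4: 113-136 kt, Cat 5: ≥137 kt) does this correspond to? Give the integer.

3

ΔP = 1010 − 912 = 98 hPa.
V ≈ 5.92 × 98^0.631 = 5.92 × 18.05 ≈ 107 kt.
107 kt falls in the Category 3 band.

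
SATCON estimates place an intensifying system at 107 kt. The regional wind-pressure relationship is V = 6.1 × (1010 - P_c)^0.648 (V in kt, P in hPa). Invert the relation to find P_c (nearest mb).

ΔP = (V / 6.1)^(1/0.648) = (107/6.1)^1.543.
107/6.1 = 17.541; 17.541^1.543 ≈ 83.15 mb.
P_c = 1010 − 83.15 = 926.85 ≈ 927 mb.

927 mb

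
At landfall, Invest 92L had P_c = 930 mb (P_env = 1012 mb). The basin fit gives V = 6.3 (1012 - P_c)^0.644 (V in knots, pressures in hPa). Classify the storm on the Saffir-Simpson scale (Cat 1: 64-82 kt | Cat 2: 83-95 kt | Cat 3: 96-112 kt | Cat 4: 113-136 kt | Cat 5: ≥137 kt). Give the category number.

3

ΔP = 1012 − 930 = 82 mb.
V ≈ 6.3 × 82^0.644 = 6.3 × 17.08 ≈ 108 kt.
108 kt falls in the Category 3 band.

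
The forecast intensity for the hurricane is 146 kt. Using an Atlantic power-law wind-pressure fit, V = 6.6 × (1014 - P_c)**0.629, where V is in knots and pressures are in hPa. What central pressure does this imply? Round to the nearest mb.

ΔP = (V / 6.6)^(1/0.629) = (146/6.6)^1.590.
146/6.6 = 22.121; 22.121^1.590 ≈ 137.41 mb.
P_c = 1014 − 137.41 = 876.59 ≈ 877 mb.

877 mb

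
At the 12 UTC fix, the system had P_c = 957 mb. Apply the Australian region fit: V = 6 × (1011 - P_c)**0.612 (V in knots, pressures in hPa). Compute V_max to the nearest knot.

ΔP = 1011 − 957 = 54 mb.
54^0.612 ≈ 11.487.
V ≈ 6 × 11.487 ≈ 68.9 kt.

69 kt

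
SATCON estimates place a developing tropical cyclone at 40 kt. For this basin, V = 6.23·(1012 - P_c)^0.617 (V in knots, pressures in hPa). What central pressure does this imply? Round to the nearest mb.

992 mb

ΔP = (V / 6.23)^(1/0.617) = (40/6.23)^1.621.
40/6.23 = 6.421; 6.421^1.621 ≈ 20.36 mb.
P_c = 1012 − 20.36 = 991.64 ≈ 992 mb.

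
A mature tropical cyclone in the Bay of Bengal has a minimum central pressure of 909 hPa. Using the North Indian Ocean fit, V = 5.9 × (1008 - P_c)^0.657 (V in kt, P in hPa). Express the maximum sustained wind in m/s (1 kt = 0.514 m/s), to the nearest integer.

ΔP = 1008 − 909 = 99 hPa.
V ≈ 5.9 × 99^0.657 = 5.9 × 20.471 ≈ 120.777 kt.
120.777 × 0.514 ≈ 62.08 m/s → 62 m/s.

62 m/s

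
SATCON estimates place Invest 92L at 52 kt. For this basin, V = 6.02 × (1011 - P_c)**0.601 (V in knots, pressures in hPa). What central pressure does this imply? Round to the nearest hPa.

975 hPa

ΔP = (V / 6.02)^(1/0.601) = (52/6.02)^1.664.
52/6.02 = 8.638; 8.638^1.664 ≈ 36.15 hPa.
P_c = 1011 − 36.15 = 974.85 ≈ 975 hPa.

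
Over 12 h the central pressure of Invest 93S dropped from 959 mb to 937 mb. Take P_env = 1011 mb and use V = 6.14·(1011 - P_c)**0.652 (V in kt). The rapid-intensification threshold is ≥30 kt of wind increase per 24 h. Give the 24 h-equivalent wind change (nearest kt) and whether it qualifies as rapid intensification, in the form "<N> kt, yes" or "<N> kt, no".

42 kt, yes

V₁: ΔP = 52, V ≈ 6.14 × 52^0.652 ≈ 80.72 kt.
V₂: ΔP = 74, V ≈ 6.14 × 74^0.652 ≈ 101.60 kt.
ΔV over 12 h = 20.88 kt → 24 h equivalent = 20.88 × 24/12 ≈ 41.76 kt.
42 kt ≥ 30 kt ⇒ rapid intensification.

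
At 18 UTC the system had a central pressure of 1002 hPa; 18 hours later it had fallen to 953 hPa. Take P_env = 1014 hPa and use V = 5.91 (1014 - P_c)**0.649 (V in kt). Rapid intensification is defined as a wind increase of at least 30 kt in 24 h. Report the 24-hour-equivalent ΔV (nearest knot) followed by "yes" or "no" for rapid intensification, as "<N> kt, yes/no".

V₁: ΔP = 12, V ≈ 5.91 × 12^0.649 ≈ 29.65 kt.
V₂: ΔP = 61, V ≈ 5.91 × 61^0.649 ≈ 85.17 kt.
ΔV over 18 h = 55.52 kt → 24 h equivalent = 55.52 × 24/18 ≈ 74.03 kt.
74 kt ≥ 30 kt ⇒ rapid intensification.

74 kt, yes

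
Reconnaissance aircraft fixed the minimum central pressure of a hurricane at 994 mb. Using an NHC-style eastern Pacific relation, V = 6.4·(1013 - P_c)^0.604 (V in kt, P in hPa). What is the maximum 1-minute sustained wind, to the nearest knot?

ΔP = 1013 − 994 = 19 mb.
19^0.604 ≈ 5.921.
V ≈ 6.4 × 5.921 ≈ 37.9 kt.

38 kt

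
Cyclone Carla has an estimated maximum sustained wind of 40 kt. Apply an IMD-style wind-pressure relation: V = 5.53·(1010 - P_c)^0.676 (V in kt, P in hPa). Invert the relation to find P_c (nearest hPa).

ΔP = (V / 5.53)^(1/0.676) = (40/5.53)^1.479.
40/5.53 = 7.233; 7.233^1.479 ≈ 18.67 hPa.
P_c = 1010 − 18.67 = 991.33 ≈ 991 hPa.

991 hPa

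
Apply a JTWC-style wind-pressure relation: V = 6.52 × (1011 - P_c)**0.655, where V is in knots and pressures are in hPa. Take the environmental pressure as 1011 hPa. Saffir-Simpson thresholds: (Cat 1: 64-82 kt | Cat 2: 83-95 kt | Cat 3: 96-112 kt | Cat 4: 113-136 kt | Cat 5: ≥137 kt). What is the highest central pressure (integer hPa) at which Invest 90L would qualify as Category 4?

Category 4 begins at V = 113 kt.
Required ΔP = (113/6.52)^(1/0.655) = 17.331^1.527 ≈ 77.87 hPa.
P_c ≤ 1011 − 77.87 = 933.13, so the highest integer P_c is 933 hPa.

933 hPa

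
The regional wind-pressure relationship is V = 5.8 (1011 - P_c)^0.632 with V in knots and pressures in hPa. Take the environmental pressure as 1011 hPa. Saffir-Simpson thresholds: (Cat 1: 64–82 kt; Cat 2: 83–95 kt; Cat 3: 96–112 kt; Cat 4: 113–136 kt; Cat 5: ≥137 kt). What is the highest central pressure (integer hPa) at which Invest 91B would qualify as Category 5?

Category 5 begins at V = 137 kt.
Required ΔP = (137/5.8)^(1/0.632) = 23.621^1.582 ≈ 148.91 hPa.
P_c ≤ 1011 − 148.91 = 862.09, so the highest integer P_c is 862 hPa.

862 hPa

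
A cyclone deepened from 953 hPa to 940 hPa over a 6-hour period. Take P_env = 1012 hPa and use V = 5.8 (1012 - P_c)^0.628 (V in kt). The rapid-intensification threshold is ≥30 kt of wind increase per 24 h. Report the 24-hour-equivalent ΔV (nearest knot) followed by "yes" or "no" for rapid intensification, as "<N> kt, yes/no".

40 kt, yes

V₁: ΔP = 59, V ≈ 5.8 × 59^0.628 ≈ 75.08 kt.
V₂: ΔP = 72, V ≈ 5.8 × 72^0.628 ≈ 85.08 kt.
ΔV over 6 h = 10.00 kt → 24 h equivalent = 10.00 × 24/6 ≈ 40.00 kt.
40 kt ≥ 30 kt ⇒ rapid intensification.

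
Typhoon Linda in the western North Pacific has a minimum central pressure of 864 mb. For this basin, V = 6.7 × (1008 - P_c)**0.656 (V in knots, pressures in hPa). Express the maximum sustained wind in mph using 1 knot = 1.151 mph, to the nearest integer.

201 mph

ΔP = 1008 − 864 = 144 mb.
V ≈ 6.7 × 144^0.656 = 6.7 × 26.055 ≈ 174.566 kt.
174.566 × 1.151 ≈ 200.93 mph → 201 mph.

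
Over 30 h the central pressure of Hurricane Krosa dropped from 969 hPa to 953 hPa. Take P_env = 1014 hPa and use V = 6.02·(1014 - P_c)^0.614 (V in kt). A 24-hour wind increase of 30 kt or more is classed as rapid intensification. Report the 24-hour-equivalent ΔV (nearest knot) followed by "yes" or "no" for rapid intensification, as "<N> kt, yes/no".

V₁: ΔP = 45, V ≈ 6.02 × 45^0.614 ≈ 62.33 kt.
V₂: ΔP = 61, V ≈ 6.02 × 61^0.614 ≈ 75.13 kt.
ΔV over 30 h = 12.80 kt → 24 h equivalent = 12.80 × 24/30 ≈ 10.24 kt.
10 kt < 30 kt ⇒ not rapid intensification.

10 kt, no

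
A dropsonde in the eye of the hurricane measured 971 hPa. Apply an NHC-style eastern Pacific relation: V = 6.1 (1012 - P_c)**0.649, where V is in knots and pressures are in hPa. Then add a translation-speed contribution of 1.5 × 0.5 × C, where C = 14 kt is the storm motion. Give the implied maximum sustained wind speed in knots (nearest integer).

78 kt

ΔP = 1012 − 971 = 41 hPa.
41^0.649 ≈ 11.135.
V ≈ 6.1 × 11.135 ≈ 67.9 kt.
Translation term: 1.5 × 0.5 × 14 = 10.5 kt.
Corrected V ≈ 78.4 kt → 78 kt.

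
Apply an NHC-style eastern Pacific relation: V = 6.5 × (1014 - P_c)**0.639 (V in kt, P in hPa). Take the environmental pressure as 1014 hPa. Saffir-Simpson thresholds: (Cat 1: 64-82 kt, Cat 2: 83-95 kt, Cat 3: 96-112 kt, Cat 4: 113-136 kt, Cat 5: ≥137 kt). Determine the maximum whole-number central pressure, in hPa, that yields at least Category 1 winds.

978 hPa

Category 1 begins at V = 64 kt.
Required ΔP = (64/6.5)^(1/0.639) = 9.846^1.565 ≈ 35.84 hPa.
P_c ≤ 1014 − 35.84 = 978.16, so the highest integer P_c is 978 hPa.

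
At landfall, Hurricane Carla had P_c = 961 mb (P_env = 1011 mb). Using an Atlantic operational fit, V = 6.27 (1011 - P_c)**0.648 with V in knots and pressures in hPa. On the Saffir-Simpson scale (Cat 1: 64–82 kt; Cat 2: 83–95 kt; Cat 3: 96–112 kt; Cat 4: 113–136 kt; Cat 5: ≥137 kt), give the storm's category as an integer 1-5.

1

ΔP = 1011 − 961 = 50 mb.
V ≈ 6.27 × 50^0.648 = 6.27 × 12.62 ≈ 79 kt.
79 kt falls in the Category 1 band.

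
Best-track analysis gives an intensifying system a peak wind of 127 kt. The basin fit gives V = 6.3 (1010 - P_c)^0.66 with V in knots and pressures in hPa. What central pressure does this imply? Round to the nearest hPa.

ΔP = (V / 6.3)^(1/0.66) = (127/6.3)^1.515.
127/6.3 = 20.159; 20.159^1.515 ≈ 94.72 hPa.
P_c = 1010 − 94.72 = 915.28 ≈ 915 hPa.

915 hPa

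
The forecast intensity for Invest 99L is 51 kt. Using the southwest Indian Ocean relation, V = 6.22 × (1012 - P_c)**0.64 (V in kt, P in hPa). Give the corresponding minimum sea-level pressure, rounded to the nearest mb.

ΔP = (V / 6.22)^(1/0.64) = (51/6.22)^1.562.
51/6.22 = 8.199; 8.199^1.562 ≈ 26.78 mb.
P_c = 1012 − 26.78 = 985.22 ≈ 985 mb.

985 mb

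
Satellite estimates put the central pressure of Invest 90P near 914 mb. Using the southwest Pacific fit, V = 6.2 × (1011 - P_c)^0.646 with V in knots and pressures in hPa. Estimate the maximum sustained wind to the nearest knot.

119 kt

ΔP = 1011 − 914 = 97 mb.
97^0.646 ≈ 19.207.
V ≈ 6.2 × 19.207 ≈ 119.1 kt.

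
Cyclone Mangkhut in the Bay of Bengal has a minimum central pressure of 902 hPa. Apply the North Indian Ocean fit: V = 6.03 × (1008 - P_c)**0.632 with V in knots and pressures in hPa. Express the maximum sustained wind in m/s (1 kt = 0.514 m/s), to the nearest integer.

59 m/s

ΔP = 1008 − 902 = 106 hPa.
V ≈ 6.03 × 106^0.632 = 6.03 × 19.054 ≈ 114.898 kt.
114.898 × 0.514 ≈ 59.06 m/s → 59 m/s.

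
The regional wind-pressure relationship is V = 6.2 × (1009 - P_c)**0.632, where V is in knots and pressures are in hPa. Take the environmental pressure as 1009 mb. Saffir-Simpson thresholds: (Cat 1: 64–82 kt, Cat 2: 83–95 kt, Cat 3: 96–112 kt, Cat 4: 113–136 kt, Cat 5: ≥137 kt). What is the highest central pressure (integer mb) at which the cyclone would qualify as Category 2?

948 mb

Category 2 begins at V = 83 kt.
Required ΔP = (83/6.2)^(1/0.632) = 13.387^1.582 ≈ 60.64 mb.
P_c ≤ 1009 − 60.64 = 948.36, so the highest integer P_c is 948 mb.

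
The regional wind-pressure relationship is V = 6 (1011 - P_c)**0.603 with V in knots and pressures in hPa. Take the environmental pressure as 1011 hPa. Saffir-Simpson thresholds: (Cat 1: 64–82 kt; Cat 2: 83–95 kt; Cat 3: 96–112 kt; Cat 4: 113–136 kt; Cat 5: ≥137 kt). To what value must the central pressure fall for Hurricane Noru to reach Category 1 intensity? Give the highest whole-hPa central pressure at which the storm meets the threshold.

960 hPa

Category 1 begins at V = 64 kt.
Required ΔP = (64/6)^(1/0.603) = 10.667^1.658 ≈ 50.68 hPa.
P_c ≤ 1011 − 50.68 = 960.32, so the highest integer P_c is 960 hPa.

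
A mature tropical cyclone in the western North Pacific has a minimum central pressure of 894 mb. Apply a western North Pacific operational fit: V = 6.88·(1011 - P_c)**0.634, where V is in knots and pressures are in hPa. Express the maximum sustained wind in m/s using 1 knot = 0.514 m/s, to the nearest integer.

72 m/s

ΔP = 1011 − 894 = 117 mb.
V ≈ 6.88 × 117^0.634 = 6.88 × 20.475 ≈ 140.870 kt.
140.870 × 0.514 ≈ 72.41 m/s → 72 m/s.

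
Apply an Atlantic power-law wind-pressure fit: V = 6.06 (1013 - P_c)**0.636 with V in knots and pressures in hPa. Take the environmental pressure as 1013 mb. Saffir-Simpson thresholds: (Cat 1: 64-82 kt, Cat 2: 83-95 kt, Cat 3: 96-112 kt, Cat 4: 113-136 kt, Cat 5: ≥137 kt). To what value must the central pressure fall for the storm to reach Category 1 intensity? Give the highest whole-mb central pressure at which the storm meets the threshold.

Category 1 begins at V = 64 kt.
Required ΔP = (64/6.06)^(1/0.636) = 10.561^1.572 ≈ 40.70 mb.
P_c ≤ 1013 − 40.70 = 972.30, so the highest integer P_c is 972 mb.

972 mb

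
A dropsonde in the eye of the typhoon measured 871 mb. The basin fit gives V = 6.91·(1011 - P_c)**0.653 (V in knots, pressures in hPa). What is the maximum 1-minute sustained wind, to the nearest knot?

ΔP = 1011 − 871 = 140 mb.
140^0.653 ≈ 25.201.
V ≈ 6.91 × 25.201 ≈ 174.1 kt.

174 kt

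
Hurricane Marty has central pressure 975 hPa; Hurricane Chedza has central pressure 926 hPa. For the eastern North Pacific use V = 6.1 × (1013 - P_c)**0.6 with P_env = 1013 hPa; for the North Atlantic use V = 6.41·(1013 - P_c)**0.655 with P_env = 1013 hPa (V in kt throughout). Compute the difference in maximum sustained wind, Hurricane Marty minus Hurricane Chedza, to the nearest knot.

-65 kt

Hurricane Marty: ΔP = 38; V ≈ 6.1 × 38^0.6 ≈ 54.10 kt.
Hurricane Chedza: ΔP = 87; V ≈ 6.41 × 87^0.655 ≈ 119.47 kt.
Difference ≈ 54.10 − 119.47 = -65.37 → -65 kt.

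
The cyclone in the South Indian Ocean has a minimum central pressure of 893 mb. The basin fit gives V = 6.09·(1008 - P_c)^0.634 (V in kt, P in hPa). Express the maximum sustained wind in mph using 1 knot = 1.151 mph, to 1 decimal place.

ΔP = 1008 − 893 = 115 mb.
V ≈ 6.09 × 115^0.634 = 6.09 × 20.253 ≈ 123.339 kt.
123.339 × 1.151 ≈ 141.96 mph → 142.0 mph.

142.0 mph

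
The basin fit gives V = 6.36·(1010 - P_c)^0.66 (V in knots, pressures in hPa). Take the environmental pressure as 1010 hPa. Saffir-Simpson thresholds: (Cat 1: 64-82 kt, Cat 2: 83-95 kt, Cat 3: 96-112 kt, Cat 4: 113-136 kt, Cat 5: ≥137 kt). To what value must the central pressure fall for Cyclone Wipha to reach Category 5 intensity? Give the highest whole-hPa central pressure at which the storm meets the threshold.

Category 5 begins at V = 137 kt.
Required ΔP = (137/6.36)^(1/0.66) = 21.541^1.515 ≈ 104.74 hPa.
P_c ≤ 1010 − 104.74 = 905.26, so the highest integer P_c is 905 hPa.

905 hPa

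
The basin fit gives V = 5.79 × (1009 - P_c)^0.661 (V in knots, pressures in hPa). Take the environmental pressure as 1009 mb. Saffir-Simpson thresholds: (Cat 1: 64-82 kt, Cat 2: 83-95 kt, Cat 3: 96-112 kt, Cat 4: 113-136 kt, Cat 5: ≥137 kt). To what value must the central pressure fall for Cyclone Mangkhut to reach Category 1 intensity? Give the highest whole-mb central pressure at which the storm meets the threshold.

971 mb

Category 1 begins at V = 64 kt.
Required ΔP = (64/5.79)^(1/0.661) = 11.054^1.513 ≈ 37.90 mb.
P_c ≤ 1009 − 37.90 = 971.10, so the highest integer P_c is 971 mb.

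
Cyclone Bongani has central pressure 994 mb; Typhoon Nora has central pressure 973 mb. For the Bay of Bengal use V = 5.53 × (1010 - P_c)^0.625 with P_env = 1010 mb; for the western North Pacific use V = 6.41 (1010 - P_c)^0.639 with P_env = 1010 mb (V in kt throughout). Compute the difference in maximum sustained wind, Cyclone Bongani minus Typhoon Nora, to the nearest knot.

Cyclone Bongani: ΔP = 16; V ≈ 5.53 × 16^0.625 ≈ 31.28 kt.
Typhoon Nora: ΔP = 37; V ≈ 6.41 × 37^0.639 ≈ 64.41 kt.
Difference ≈ 31.28 − 64.41 = -33.13 → -33 kt.

-33 kt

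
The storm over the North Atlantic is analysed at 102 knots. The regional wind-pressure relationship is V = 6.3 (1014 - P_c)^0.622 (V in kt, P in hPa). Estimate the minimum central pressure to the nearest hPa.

ΔP = (V / 6.3)^(1/0.622) = (102/6.3)^1.608.
102/6.3 = 16.190; 16.190^1.608 ≈ 87.93 hPa.
P_c = 1014 − 87.93 = 926.07 ≈ 926 hPa.

926 hPa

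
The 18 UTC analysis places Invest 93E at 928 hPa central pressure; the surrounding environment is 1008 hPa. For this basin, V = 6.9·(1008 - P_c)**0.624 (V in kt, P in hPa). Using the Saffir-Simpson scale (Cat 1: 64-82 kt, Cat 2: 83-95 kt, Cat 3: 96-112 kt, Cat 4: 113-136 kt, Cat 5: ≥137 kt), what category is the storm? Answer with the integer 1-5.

ΔP = 1008 − 928 = 80 hPa.
V ≈ 6.9 × 80^0.624 = 6.9 × 15.40 ≈ 106 kt.
106 kt falls in the Category 3 band.

3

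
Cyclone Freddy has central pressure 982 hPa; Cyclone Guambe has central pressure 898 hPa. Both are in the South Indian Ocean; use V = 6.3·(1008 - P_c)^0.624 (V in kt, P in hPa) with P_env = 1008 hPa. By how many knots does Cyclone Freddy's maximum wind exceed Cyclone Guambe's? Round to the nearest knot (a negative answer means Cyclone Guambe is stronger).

-70 kt

Cyclone Freddy: ΔP = 26; V ≈ 6.3 × 26^0.624 ≈ 48.12 kt.
Cyclone Guambe: ΔP = 110; V ≈ 6.3 × 110^0.624 ≈ 118.35 kt.
Difference ≈ 48.12 − 118.35 = -70.23 → -70 kt.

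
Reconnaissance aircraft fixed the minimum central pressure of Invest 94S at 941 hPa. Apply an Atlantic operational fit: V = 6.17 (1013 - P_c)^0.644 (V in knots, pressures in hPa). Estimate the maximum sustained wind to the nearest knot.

97 kt

ΔP = 1013 − 941 = 72 hPa.
72^0.644 ≈ 15.708.
V ≈ 6.17 × 15.708 ≈ 96.9 kt.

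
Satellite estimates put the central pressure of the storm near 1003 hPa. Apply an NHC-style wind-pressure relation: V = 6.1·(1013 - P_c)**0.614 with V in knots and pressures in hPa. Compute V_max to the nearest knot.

ΔP = 1013 − 1003 = 10 hPa.
10^0.614 ≈ 4.111.
V ≈ 6.1 × 4.111 ≈ 25.1 kt.

25 kt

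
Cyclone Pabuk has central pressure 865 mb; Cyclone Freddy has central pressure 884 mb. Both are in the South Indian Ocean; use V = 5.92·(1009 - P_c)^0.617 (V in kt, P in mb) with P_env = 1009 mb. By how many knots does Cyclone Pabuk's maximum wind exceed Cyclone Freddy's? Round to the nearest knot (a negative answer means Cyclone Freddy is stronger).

Cyclone Pabuk: ΔP = 144; V ≈ 5.92 × 144^0.617 ≈ 127.07 kt.
Cyclone Freddy: ΔP = 125; V ≈ 5.92 × 125^0.617 ≈ 116.44 kt.
Difference ≈ 127.07 − 116.44 = 10.63 → 11 kt.

11 kt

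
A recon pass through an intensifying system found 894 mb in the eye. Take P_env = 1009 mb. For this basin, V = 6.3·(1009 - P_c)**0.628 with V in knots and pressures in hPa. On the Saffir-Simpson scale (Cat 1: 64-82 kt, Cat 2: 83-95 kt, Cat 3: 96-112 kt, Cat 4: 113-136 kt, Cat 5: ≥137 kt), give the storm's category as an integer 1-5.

4

ΔP = 1009 − 894 = 115 mb.
V ≈ 6.3 × 115^0.628 = 6.3 × 19.68 ≈ 124 kt.
124 kt falls in the Category 4 band.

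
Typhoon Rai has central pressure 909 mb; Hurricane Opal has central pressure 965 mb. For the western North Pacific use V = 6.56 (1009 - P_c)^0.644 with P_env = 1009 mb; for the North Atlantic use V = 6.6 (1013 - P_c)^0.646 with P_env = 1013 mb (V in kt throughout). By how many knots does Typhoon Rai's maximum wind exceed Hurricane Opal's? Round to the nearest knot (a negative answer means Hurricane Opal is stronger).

Typhoon Rai: ΔP = 100; V ≈ 6.56 × 100^0.644 ≈ 127.32 kt.
Hurricane Opal: ΔP = 48; V ≈ 6.6 × 48^0.646 ≈ 80.47 kt.
Difference ≈ 127.32 − 80.47 = 46.85 → 47 kt.

47 kt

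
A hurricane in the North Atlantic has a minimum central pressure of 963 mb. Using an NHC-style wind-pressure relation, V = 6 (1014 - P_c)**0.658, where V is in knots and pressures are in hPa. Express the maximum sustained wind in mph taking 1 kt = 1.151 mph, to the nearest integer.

ΔP = 1014 − 963 = 51 mb.
V ≈ 6 × 51^0.658 = 6 × 13.292 ≈ 79.750 kt.
79.750 × 1.151 ≈ 91.79 mph → 92 mph.

92 mph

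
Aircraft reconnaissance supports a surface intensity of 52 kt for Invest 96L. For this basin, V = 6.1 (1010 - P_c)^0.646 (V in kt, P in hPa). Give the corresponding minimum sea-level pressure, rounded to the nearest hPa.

982 hPa

ΔP = (V / 6.1)^(1/0.646) = (52/6.1)^1.548.
52/6.1 = 8.525; 8.525^1.548 ≈ 27.58 hPa.
P_c = 1010 − 27.58 = 982.42 ≈ 982 hPa.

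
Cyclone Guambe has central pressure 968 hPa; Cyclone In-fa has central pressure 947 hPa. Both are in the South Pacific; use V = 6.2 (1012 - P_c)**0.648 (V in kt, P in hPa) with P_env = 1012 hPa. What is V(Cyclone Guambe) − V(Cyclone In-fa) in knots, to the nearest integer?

-21 kt

Cyclone Guambe: ΔP = 44; V ≈ 6.2 × 44^0.648 ≈ 72.00 kt.
Cyclone In-fa: ΔP = 65; V ≈ 6.2 × 65^0.648 ≈ 92.72 kt.
Difference ≈ 72.00 − 92.72 = -20.72 → -21 kt.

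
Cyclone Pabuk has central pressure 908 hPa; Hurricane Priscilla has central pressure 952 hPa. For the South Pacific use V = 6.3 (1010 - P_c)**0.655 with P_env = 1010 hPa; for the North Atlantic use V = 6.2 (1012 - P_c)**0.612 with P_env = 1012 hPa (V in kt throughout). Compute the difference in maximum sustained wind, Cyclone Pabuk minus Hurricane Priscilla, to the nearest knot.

Cyclone Pabuk: ΔP = 102; V ≈ 6.3 × 102^0.655 ≈ 130.31 kt.
Hurricane Priscilla: ΔP = 60; V ≈ 6.2 × 60^0.612 ≈ 75.97 kt.
Difference ≈ 130.31 − 75.97 = 54.34 → 54 kt.

54 kt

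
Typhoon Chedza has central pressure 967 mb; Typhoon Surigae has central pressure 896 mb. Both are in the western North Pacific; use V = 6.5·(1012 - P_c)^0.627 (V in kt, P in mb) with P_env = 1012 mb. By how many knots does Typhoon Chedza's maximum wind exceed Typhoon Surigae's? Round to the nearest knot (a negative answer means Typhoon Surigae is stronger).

-57 kt

Typhoon Chedza: ΔP = 45; V ≈ 6.5 × 45^0.627 ≈ 70.71 kt.
Typhoon Surigae: ΔP = 116; V ≈ 6.5 × 116^0.627 ≈ 128.03 kt.
Difference ≈ 70.71 − 128.03 = -57.32 → -57 kt.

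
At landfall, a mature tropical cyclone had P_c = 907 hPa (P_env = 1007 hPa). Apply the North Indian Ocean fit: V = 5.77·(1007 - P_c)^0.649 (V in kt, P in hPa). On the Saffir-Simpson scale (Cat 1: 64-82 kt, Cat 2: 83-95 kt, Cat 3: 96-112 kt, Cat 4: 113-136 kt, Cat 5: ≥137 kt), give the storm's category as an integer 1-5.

4

ΔP = 1007 − 907 = 100 hPa.
V ≈ 5.77 × 100^0.649 = 5.77 × 19.86 ≈ 115 kt.
115 kt falls in the Category 4 band.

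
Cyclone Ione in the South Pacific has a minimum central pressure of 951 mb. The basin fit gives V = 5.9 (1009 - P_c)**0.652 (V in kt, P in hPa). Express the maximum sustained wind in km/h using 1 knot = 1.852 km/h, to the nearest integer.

154 km/h

ΔP = 1009 − 951 = 58 mb.
V ≈ 5.9 × 58^0.652 = 5.9 × 14.117 ≈ 83.293 kt.
83.293 × 1.852 ≈ 154.26 km/h → 154 km/h.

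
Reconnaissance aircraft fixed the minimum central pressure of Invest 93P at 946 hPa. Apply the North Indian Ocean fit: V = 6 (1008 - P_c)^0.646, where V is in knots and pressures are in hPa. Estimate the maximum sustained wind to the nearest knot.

ΔP = 1008 − 946 = 62 hPa.
62^0.646 ≈ 14.384.
V ≈ 6 × 14.384 ≈ 86.3 kt.

86 kt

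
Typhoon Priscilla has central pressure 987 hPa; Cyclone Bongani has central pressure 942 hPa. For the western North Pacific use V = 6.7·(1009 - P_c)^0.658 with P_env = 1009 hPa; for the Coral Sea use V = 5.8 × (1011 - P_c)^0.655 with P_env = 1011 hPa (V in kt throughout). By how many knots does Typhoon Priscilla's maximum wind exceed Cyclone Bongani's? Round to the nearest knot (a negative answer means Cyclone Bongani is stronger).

-42 kt

Typhoon Priscilla: ΔP = 22; V ≈ 6.7 × 22^0.658 ≈ 51.21 kt.
Cyclone Bongani: ΔP = 69; V ≈ 5.8 × 69^0.655 ≈ 92.87 kt.
Difference ≈ 51.21 − 92.87 = -41.66 → -42 kt.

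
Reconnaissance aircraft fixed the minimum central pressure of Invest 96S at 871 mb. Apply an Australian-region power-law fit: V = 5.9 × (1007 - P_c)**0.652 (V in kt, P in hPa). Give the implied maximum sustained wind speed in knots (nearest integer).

ΔP = 1007 − 871 = 136 mb.
136^0.652 ≈ 24.607.
V ≈ 5.9 × 24.607 ≈ 145.2 kt.

145 kt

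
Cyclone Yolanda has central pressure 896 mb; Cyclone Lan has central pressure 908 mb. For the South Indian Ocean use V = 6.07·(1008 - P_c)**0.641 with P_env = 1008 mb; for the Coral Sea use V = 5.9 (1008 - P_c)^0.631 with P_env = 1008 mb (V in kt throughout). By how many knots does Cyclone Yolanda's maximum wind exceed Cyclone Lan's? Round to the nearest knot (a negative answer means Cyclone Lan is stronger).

17 kt

Cyclone Yolanda: ΔP = 112; V ≈ 6.07 × 112^0.641 ≈ 124.95 kt.
Cyclone Lan: ΔP = 100; V ≈ 5.9 × 100^0.631 ≈ 107.86 kt.
Difference ≈ 124.95 − 107.86 = 17.09 → 17 kt.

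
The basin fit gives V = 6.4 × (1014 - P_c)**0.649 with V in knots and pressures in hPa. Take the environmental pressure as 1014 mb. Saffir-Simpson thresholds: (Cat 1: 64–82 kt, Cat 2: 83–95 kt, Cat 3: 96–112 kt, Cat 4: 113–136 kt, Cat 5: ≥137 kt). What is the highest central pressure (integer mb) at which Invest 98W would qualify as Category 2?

962 mb

Category 2 begins at V = 83 kt.
Required ΔP = (83/6.4)^(1/0.649) = 12.969^1.541 ≈ 51.85 mb.
P_c ≤ 1014 − 51.85 = 962.15, so the highest integer P_c is 962 mb.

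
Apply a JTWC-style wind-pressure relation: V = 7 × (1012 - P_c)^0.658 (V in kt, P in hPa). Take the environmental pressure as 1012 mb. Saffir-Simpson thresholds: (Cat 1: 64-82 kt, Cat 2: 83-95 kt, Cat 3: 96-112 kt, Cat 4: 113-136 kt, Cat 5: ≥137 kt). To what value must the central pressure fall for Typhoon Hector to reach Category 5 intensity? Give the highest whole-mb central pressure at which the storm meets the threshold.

920 mb

Category 5 begins at V = 137 kt.
Required ΔP = (137/7)^(1/0.658) = 19.571^1.520 ≈ 91.82 mb.
P_c ≤ 1012 − 91.82 = 920.18, so the highest integer P_c is 920 mb.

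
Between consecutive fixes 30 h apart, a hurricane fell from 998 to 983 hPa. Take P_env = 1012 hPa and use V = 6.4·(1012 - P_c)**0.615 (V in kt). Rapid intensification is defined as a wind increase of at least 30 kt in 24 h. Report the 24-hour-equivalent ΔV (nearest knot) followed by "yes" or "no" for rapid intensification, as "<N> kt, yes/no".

15 kt, no

V₁: ΔP = 14, V ≈ 6.4 × 14^0.615 ≈ 32.44 kt.
V₂: ΔP = 29, V ≈ 6.4 × 29^0.615 ≈ 50.76 kt.
ΔV over 30 h = 18.32 kt → 24 h equivalent = 18.32 × 24/30 ≈ 14.66 kt.
15 kt < 30 kt ⇒ not rapid intensification.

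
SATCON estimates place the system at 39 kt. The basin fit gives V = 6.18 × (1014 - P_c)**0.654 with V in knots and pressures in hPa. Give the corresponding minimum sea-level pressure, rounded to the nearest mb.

ΔP = (V / 6.18)^(1/0.654) = (39/6.18)^1.529.
39/6.18 = 6.311; 6.311^1.529 ≈ 16.72 mb.
P_c = 1014 − 16.72 = 997.28 ≈ 997 mb.

997 mb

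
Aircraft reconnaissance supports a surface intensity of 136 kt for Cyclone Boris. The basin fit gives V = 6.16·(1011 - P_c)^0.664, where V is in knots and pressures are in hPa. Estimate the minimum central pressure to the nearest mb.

ΔP = (V / 6.16)^(1/0.664) = (136/6.16)^1.506.
136/6.16 = 22.078; 22.078^1.506 ≈ 105.69 mb.
P_c = 1011 − 105.69 = 905.31 ≈ 905 mb.

905 mb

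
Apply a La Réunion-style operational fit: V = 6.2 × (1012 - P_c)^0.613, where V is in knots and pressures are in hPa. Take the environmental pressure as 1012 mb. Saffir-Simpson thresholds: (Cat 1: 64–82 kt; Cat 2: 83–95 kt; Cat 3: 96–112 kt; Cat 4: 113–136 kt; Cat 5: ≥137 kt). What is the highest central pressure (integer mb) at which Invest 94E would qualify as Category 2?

Category 2 begins at V = 83 kt.
Required ΔP = (83/6.2)^(1/0.613) = 13.387^1.631 ≈ 68.86 mb.
P_c ≤ 1012 − 68.86 = 943.14, so the highest integer P_c is 943 mb.

943 mb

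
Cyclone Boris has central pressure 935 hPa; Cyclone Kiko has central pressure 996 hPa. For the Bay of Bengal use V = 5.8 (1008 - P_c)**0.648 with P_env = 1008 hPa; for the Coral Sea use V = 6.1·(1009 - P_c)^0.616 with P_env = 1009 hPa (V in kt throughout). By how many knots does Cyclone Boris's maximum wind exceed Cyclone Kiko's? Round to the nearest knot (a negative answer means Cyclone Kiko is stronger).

Cyclone Boris: ΔP = 73; V ≈ 5.8 × 73^0.648 ≈ 93.51 kt.
Cyclone Kiko: ΔP = 13; V ≈ 6.1 × 13^0.616 ≈ 29.62 kt.
Difference ≈ 93.51 − 29.62 = 63.89 → 64 kt.

64 kt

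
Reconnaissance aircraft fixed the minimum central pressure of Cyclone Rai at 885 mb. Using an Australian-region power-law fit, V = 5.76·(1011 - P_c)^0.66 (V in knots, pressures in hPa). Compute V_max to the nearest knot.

140 kt

ΔP = 1011 − 885 = 126 mb.
126^0.66 ≈ 24.336.
V ≈ 5.76 × 24.336 ≈ 140.2 kt.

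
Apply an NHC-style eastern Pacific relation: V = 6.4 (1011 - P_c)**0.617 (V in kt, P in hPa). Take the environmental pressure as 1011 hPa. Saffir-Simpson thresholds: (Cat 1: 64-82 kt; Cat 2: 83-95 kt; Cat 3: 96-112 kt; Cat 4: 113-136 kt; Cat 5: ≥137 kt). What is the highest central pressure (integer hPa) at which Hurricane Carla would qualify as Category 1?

969 hPa

Category 1 begins at V = 64 kt.
Required ΔP = (64/6.4)^(1/0.617) = 10.000^1.621 ≈ 41.76 hPa.
P_c ≤ 1011 − 41.76 = 969.24, so the highest integer P_c is 969 hPa.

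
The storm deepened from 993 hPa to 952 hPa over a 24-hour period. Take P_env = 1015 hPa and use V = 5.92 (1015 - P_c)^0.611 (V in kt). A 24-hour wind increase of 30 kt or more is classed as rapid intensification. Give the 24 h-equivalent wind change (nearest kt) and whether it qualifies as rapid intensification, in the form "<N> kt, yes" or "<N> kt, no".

35 kt, yes

V₁: ΔP = 22, V ≈ 5.92 × 22^0.611 ≈ 39.13 kt.
V₂: ΔP = 63, V ≈ 5.92 × 63^0.611 ≈ 74.42 kt.
ΔV over 24 h = 35.29 kt → 24 h equivalent = 35.29 × 24/24 ≈ 35.29 kt.
35 kt ≥ 30 kt ⇒ rapid intensification.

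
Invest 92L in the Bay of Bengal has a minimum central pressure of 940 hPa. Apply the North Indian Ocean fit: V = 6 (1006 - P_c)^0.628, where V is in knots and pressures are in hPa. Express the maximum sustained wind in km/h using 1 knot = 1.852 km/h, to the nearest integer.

ΔP = 1006 − 940 = 66 hPa.
V ≈ 6 × 66^0.628 = 6 × 13.889 ≈ 83.335 kt.
83.335 × 1.852 ≈ 154.34 km/h → 154 km/h.

154 km/h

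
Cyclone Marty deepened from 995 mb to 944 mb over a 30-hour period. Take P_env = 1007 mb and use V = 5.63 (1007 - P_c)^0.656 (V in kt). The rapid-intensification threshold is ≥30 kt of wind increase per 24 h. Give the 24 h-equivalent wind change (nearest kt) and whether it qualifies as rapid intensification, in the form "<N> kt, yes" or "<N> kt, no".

45 kt, yes

V₁: ΔP = 12, V ≈ 5.63 × 12^0.656 ≈ 28.74 kt.
V₂: ΔP = 63, V ≈ 5.63 × 63^0.656 ≈ 85.29 kt.
ΔV over 30 h = 56.55 kt → 24 h equivalent = 56.55 × 24/30 ≈ 45.24 kt.
45 kt ≥ 30 kt ⇒ rapid intensification.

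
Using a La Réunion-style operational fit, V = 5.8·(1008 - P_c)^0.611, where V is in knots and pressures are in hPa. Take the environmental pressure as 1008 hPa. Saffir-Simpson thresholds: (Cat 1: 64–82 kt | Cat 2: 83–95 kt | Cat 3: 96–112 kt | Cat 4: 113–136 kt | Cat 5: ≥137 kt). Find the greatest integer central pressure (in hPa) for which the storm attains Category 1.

Category 1 begins at V = 64 kt.
Required ΔP = (64/5.8)^(1/0.611) = 11.034^1.637 ≈ 50.89 hPa.
P_c ≤ 1008 − 50.89 = 957.11, so the highest integer P_c is 957 hPa.

957 hPa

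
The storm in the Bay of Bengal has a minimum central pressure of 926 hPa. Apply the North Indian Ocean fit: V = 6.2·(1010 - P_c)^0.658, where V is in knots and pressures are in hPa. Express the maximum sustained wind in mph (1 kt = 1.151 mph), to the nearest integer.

ΔP = 1010 − 926 = 84 hPa.
V ≈ 6.2 × 84^0.658 = 6.2 × 18.458 ≈ 114.437 kt.
114.437 × 1.151 ≈ 131.72 mph → 132 mph.

132 mph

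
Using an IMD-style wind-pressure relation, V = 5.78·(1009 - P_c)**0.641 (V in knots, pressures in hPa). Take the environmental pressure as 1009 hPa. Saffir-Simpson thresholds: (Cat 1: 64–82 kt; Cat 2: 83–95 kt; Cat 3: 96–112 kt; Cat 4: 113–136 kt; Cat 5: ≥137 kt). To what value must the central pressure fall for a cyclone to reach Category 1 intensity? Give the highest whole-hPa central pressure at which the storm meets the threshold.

966 hPa

Category 1 begins at V = 64 kt.
Required ΔP = (64/5.78)^(1/0.641) = 11.073^1.560 ≈ 42.57 hPa.
P_c ≤ 1009 − 42.57 = 966.43, so the highest integer P_c is 966 hPa.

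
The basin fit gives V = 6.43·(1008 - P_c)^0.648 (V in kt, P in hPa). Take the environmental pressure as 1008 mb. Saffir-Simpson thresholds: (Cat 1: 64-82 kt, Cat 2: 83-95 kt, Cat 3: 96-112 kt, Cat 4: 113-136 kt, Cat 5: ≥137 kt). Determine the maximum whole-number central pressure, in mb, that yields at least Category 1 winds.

Category 1 begins at V = 64 kt.
Required ΔP = (64/6.43)^(1/0.648) = 9.953^1.543 ≈ 34.68 mb.
P_c ≤ 1008 − 34.68 = 973.32, so the highest integer P_c is 973 mb.

973 mb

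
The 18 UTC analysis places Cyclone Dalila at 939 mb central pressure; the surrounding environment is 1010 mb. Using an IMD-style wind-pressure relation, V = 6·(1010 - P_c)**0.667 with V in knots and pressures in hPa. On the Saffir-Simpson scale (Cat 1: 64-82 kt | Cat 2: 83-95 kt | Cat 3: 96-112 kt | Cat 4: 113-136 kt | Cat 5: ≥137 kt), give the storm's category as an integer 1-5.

3

ΔP = 1010 − 939 = 71 mb.
V ≈ 6 × 71^0.667 = 6 × 17.17 ≈ 103 kt.
103 kt falls in the Category 3 band.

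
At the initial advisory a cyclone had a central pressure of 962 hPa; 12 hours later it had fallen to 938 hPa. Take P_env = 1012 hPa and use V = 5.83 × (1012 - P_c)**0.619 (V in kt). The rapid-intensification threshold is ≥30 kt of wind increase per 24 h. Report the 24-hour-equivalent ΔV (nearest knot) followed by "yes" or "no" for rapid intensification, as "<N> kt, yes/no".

36 kt, yes

V₁: ΔP = 50, V ≈ 5.83 × 50^0.619 ≈ 65.66 kt.
V₂: ΔP = 74, V ≈ 5.83 × 74^0.619 ≈ 83.70 kt.
ΔV over 12 h = 18.04 kt → 24 h equivalent = 18.04 × 24/12 ≈ 36.08 kt.
36 kt ≥ 30 kt ⇒ rapid intensification.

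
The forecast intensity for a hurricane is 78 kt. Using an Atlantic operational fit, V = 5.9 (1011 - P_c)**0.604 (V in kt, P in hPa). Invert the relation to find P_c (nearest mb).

939 mb

ΔP = (V / 5.9)^(1/0.604) = (78/5.9)^1.656.
78/5.9 = 13.220; 13.220^1.656 ≈ 71.84 mb.
P_c = 1011 − 71.84 = 939.16 ≈ 939 mb.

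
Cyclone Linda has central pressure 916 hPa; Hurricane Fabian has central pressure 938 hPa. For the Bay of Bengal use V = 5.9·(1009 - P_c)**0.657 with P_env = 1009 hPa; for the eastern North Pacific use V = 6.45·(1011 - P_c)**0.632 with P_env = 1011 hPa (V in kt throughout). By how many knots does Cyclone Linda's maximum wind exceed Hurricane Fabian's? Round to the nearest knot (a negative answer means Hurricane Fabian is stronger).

Cyclone Linda: ΔP = 93; V ≈ 5.9 × 93^0.657 ≈ 115.92 kt.
Hurricane Fabian: ΔP = 73; V ≈ 6.45 × 73^0.632 ≈ 97.09 kt.
Difference ≈ 115.92 − 97.09 = 18.83 → 19 kt.

19 kt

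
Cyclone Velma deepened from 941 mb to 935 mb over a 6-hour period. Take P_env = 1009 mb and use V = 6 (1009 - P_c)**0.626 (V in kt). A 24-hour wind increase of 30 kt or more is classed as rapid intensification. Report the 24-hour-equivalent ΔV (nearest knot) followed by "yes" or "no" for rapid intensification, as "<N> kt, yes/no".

V₁: ΔP = 68, V ≈ 6 × 68^0.626 ≈ 84.20 kt.
V₂: ΔP = 74, V ≈ 6 × 74^0.626 ≈ 88.77 kt.
ΔV over 6 h = 4.57 kt → 24 h equivalent = 4.57 × 24/6 ≈ 18.28 kt.
18 kt < 30 kt ⇒ not rapid intensification.

18 kt, no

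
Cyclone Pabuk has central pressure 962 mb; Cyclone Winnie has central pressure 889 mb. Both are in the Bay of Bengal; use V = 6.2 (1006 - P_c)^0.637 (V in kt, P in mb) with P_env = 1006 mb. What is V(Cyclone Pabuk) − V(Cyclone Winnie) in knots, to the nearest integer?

Cyclone Pabuk: ΔP = 44; V ≈ 6.2 × 44^0.637 ≈ 69.07 kt.
Cyclone Winnie: ΔP = 117; V ≈ 6.2 × 117^0.637 ≈ 128.77 kt.
Difference ≈ 69.07 − 128.77 = -59.70 → -60 kt.

-60 kt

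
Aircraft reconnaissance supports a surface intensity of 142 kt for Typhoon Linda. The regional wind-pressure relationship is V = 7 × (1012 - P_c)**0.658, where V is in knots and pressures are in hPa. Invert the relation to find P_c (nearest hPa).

915 hPa

ΔP = (V / 7)^(1/0.658) = (142/7)^1.520.
142/7 = 20.286; 20.286^1.520 ≈ 96.96 hPa.
P_c = 1012 − 96.96 = 915.04 ≈ 915 hPa.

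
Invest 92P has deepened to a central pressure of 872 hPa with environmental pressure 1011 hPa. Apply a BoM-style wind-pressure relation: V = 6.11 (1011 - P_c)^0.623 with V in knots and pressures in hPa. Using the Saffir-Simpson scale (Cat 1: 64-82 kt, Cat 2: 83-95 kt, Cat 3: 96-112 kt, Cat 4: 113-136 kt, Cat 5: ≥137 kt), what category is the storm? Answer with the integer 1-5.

ΔP = 1011 − 872 = 139 hPa.
V ≈ 6.11 × 139^0.623 = 6.11 × 21.63 ≈ 132 kt.
132 kt falls in the Category 4 band.

4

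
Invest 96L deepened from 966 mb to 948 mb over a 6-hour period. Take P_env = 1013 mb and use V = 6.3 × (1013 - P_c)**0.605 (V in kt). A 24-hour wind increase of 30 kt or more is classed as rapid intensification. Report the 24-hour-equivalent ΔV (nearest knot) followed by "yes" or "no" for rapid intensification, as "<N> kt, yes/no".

56 kt, yes

V₁: ΔP = 47, V ≈ 6.3 × 47^0.605 ≈ 64.71 kt.
V₂: ΔP = 65, V ≈ 6.3 × 65^0.605 ≈ 78.73 kt.
ΔV over 6 h = 14.02 kt → 24 h equivalent = 14.02 × 24/6 ≈ 56.08 kt.
56 kt ≥ 30 kt ⇒ rapid intensification.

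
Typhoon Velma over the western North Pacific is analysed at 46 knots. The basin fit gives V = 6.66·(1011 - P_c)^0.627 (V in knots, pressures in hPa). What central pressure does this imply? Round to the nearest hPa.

ΔP = (V / 6.66)^(1/0.627) = (46/6.66)^1.595.
46/6.66 = 6.907; 6.907^1.595 ≈ 21.81 hPa.
P_c = 1011 − 21.81 = 989.19 ≈ 989 hPa.

989 hPa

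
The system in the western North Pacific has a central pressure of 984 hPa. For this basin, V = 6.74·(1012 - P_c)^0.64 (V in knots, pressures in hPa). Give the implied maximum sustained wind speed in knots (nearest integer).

57 kt

ΔP = 1012 − 984 = 28 hPa.
28^0.64 ≈ 8.437.
V ≈ 6.74 × 8.437 ≈ 56.9 kt.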